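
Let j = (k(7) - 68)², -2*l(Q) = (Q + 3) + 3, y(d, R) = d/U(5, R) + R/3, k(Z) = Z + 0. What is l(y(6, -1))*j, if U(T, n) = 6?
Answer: -37210/3 ≈ -12403.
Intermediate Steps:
k(Z) = Z
y(d, R) = R/3 + d/6 (y(d, R) = d/6 + R/3 = R/3 + d/6)
l(Q) = -3 - Q/2 (l(Q) = -((Q + 3) + 3)/2 = -((3 + Q) + 3)/2 = -(6 + Q)/2 = -3 - Q/2)
j = 3721 (j = (7 - 68)² = (-61)² = 3721)
l(y(6, -1))*j = (-3 - ((⅓)*(-1) + (⅙)*6)/2)*3721 = (-3 - (-⅓ + 1)/2)*3721 = (-3 - ½*⅔)*3721 = (-3 - ⅓)*3721 = -10/3*3721 = -37210/3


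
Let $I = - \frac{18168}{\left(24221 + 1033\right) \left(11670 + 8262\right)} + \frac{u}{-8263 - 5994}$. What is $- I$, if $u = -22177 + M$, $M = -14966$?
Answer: $- \frac{779005949372}{299018433879} \approx -2.6052$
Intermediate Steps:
$u = -37143$ ($u = -22177 - 14966 = -37143$)
$I = \frac{779005949372}{299018433879}$ ($I = - \frac{18168}{\left(24221 + 1033\right) \left(11670 + 8262\right)} - \frac{37143}{-8263 - 5994} = - \frac{18168}{25254 \cdot 19932} - \frac{37143}{-14257} = - \frac{18168}{503362728} - - \frac{37143}{14257} = \left(-18168\right) \frac{1}{503362728} + \frac{37143}{14257} = - \frac{757}{20973447} + \frac{37143}{14257} = \frac{779005949372}{299018433879} \approx 2.6052$)
$- I = \left(-1\right) \frac{779005949372}{299018433879} = - \frac{779005949372}{299018433879}$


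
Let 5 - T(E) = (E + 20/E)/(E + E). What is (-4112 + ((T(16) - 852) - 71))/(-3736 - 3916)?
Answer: 643909/979456 ≈ 0.65742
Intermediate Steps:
T(E) = 5 - (E + 20/E)/(2*E) (T(E) = 5 - (E + 20/E)/(E + E) = 5 - (E + 20/E)/(2*E))
(-4112 + ((T(16) - 852) - 71))/(-3736 - 3916) = (-4112 + (((9/2 - 10/16²) - 852) - 71))/(-3736 - 3916) = (-4112 + (((9/2 - 10*1/256) - 852) - 71))/(-7652) = (-4112 + (((9/2 - 5/128) - 852) - 71))*(-1/7652) = (-4112 + ((571/128 - 852) - 71))*(-1/7652) = (-4112 + (-108485/128 - 71))*(-1/7652) = (-4112 - 117573/128)*(-1/7652) = -643909/128*(-1/7652) = 643909/979456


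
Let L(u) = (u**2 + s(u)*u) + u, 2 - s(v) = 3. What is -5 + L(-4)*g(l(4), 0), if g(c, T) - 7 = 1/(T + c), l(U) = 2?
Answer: 115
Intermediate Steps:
s(v) = -1 (s(v) = 2 - 1*3 = 2 - 3 = -1)
L(u) = u**2 (L(u) = (u**2 - u) + u = u**2)
g(c, T) = 7 + 1/(T + c)
-5 + L(-4)*g(l(4), 0) = -5 + (-4)**2*((1 + 7*0 + 7*2)/(0 + 2)) = -5 + 16*((1 + 0 + 14)/2) = -5 + 16*((1/2)*15) = -5 + 16*(15/2) = -5 + 120 = 115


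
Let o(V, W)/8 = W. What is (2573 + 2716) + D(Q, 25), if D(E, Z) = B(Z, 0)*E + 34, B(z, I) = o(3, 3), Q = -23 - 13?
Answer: 4459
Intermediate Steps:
Q = -36
o(V, W) = 8*W
B(z, I) = 24 (B(z, I) = 8*3 = 24)
D(E, Z) = 34 + 24*E (D(E, Z) = 24*E + 34 = 34 + 24*E)
(2573 + 2716) + D(Q, 25) = (2573 + 2716) + (34 + 24*(-36)) = 5289 + (34 - 864) = 5289 - 830 = 4459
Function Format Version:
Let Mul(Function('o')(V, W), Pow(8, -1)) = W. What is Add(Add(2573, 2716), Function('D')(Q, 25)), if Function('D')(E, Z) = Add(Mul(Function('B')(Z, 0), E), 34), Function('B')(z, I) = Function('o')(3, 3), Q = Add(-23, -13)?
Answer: 4459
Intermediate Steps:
Q = -36
Function('o')(V, W) = Mul(8, W)
Function('B')(z, I) = 24 (Function('B')(z, I) = Mul(8, 3) = 24)
Function('D')(E, Z) = Add(34, Mul(24, E)) (Function('D')(E, Z) = Add(Mul(24, E), 34) = Add(34, Mul(24, E)))
Add(Add(2573, 2716), Function('D')(Q, 25)) = Add(Add(2573, 2716), Add(34, Mul(24, -36))) = Add(5289, Add(34, -864)) = Add(5289, -830) = 4459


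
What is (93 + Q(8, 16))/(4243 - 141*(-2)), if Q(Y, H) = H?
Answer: 109/4525 ≈ 0.024088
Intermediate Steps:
(93 + Q(8, 16))/(4243 - 141*(-2)) = (93 + 16)/(4243 - 141*(-2)) = 109/(4243 + 282) = 109/4525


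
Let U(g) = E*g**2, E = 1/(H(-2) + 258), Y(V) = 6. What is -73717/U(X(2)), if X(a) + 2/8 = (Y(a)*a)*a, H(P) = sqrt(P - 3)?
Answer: -304303776/9025 - 1179472*I*sqrt(5)/9025 ≈ -33718.0 - 292.23*I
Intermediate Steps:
H(P) = sqrt(-3 + P)
E = 1/(258 + I*sqrt(5)) (E = 1/(sqrt(-3 - 2) + 258) = 1/(sqrt(-5) + 258) = 1/(I*sqrt(5) + 258) = 1/(258 + I*sqrt(5)) ≈ 0.0038757 - 3.359e-5*I)
X(a) = -1/4 + 6*a**2 (X(a) = -1/4 + (6*a)*a = -1/4 + 6*a**2)
U(g) = g**2*(258/66569 - I*sqrt(5)/66569) (U(g) = (258/66569 - I*sqrt(5)/66569)*g**2 = g**2*(258/66569 - I*sqrt(5)/66569))
-73717/U(X(2)) = -73717/(258*(-1/4 + 6*2**2)**2/66569 - I*sqrt(5)*(-1/4 + 6*2**2)**2/66569) = -73717/(258*(-1/4 + 6*4)**2/66569 - I*sqrt(5)*(-1/4 + 6*4)**2/66569) = -73717/(258*(-1/4 + 24)**2/66569 - I*sqrt(5)*(-1/4 + 24)**2/66569) = -73717/(258*(95/4)**2/66569 - I*sqrt(5)*(95/4)**2/66569) = -73717/((258/66569)*(9025/16) - 1/66569*I*sqrt(5)*9025/16) = -73717/(1164225/532552 - 9025*I*sqrt(5)/1065104)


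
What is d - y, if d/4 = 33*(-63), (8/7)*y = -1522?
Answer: -27937/4 ≈ -6984.3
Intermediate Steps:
y = -5327/4 (y = (7/8)*(-1522) = -5327/4 ≈ -1331.8)
d = -8316 (d = 4*(33*(-63)) = 4*(-2079) = -8316)
d - y = -8316 - 1*(-5327/4) = -8316 + 5327/4 = -27937/4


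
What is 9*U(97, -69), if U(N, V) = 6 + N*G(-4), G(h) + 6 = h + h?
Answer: -12168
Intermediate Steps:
G(h) = -6 + 2*h (G(h) = -6 + (h + h) = -6 + 2*h)
U(N, V) = 6 - 14*N (U(N, V) = 6 + N*(-6 + 2*(-4)) = 6 + N*(-6 - 8) = 6 + N*(-14) = 6 - 14*N)
9*U(97, -69) = 9*(6 - 14*97) = 9*(6 - 1358) = 9*(-1352) = -12168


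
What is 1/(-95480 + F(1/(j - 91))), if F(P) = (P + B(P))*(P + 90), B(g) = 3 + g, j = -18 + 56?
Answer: -2809/267454587 ≈ -1.0503e-5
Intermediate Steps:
j = 38
F(P) = (3 + 2*P)*(90 + P) (F(P) = (P + (3 + P))*(P + 90) = (3 + 2*P)*(90 + P))
1/(-95480 + F(1/(j - 91))) = 1/(-95480 + (270 + 2*(1/(38 - 91))² + 183/(38 - 91))) = 1/(-95480 + (270 + 2*(1/(-53))² + 183/(-53))) = 1/(-95480 + (270 + 2*(-1/53)² + 183*(-1/53))) = 1/(-95480 + (270 + 2*(1/2809) - 183/53)) = 1/(-95480 + (270 + 2/2809 - 183/53)) = 1/(-95480 + 748733/2809) = 1/(-267454587/2809) = -2809/267454587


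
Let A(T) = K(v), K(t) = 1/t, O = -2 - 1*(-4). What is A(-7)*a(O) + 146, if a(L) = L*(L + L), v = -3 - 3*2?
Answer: 1306/9 ≈ 145.11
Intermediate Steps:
O = 2 (O = -2 + 4 = 2)
v = -9 (v = -3 - 6 = -9)
a(L) = 2*L² (a(L) = L*(2*L) = 2*L²)
A(T) = -⅑ (A(T) = 1/(-9) = -⅑)
A(-7)*a(O) + 146 = -2*2²/9 + 146 = -2*4/9 + 146 = -⅑*8 + 146 = -8/9 + 146 = 1306/9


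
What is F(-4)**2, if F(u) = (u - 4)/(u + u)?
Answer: 1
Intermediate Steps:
F(u) = (-4 + u)/(2*u) (F(u) = (-4 + u)/((2*u)) = (-4 + u)*(1/(2*u)) = (-4 + u)/(2*u))
F(-4)**2 = ((1/2)*(-4 - 4)/(-4))**2 = ((1/2)*(-1/4)*(-8))**2 = 1**2 = 1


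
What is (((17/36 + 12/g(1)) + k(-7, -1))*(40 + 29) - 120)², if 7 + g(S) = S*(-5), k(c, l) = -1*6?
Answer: 46854025/144 ≈ 3.2538e+5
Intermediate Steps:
k(c, l) = -6
g(S) = -7 - 5*S (g(S) = -7 + S*(-5) = -7 - 5*S)
(((17/36 + 12/g(1)) + k(-7, -1))*(40 + 29) - 120)² = (((17/36 + 12/(-7 - 5*1)) - 6)*(40 + 29) - 120)² = (((17*(1/36) + 12/(-7 - 5)) - 6)*69 - 120)² = (((17/36 + 12/(-12)) - 6)*69 - 120)² = (((17/36 + 12*(-1/12)) - 6)*69 - 120)² = (((17/36 - 1) - 6)*69 - 120)² = ((-19/36 - 6)*69 - 120)² = (-235/36*69 - 120)² = (-5405/12 - 120)² = (-6845/12)² = 46854025/144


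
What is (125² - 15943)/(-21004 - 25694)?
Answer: 53/7783 ≈ 0.0068097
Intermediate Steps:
(125² - 15943)/(-21004 - 25694) = (15625 - 15943)/(-46698) = -318*(-1/46698) = 53/7783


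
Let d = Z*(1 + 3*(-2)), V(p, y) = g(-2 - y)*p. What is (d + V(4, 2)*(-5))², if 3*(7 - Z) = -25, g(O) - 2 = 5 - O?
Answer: 792100/9 ≈ 88011.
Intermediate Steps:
g(O) = 7 - O (g(O) = 2 + (5 - O) = 7 - O)
V(p, y) = p*(9 + y) (V(p, y) = (7 - (-2 - y))*p = (7 + (2 + y))*p = (9 + y)*p = p*(9 + y))
Z = 46/3 (Z = 7 - ⅓*(-25) = 7 + 25/3 = 46/3 ≈ 15.333)
d = -230/3 (d = 46*(1 + 3*(-2))/3 = 46*(1 - 6)/3 = (46/3)*(-5) = -230/3 ≈ -76.667)
(d + V(4, 2)*(-5))² = (-230/3 + (4*(9 + 2))*(-5))² = (-230/3 + (4*11)*(-5))² = (-230/3 + 44*(-5))² = (-230/3 - 220)² = (-890/3)² = 792100/9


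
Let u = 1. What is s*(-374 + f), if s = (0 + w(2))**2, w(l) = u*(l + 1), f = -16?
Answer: -3510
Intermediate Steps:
w(l) = 1 + l (w(l) = 1*(l + 1) = 1*(1 + l) = 1 + l)
s = 9 (s = (0 + (1 + 2))**2 = (0 + 3)**2 = 3**2 = 9)
s*(-374 + f) = 9*(-374 - 16) = 9*(-390) = -3510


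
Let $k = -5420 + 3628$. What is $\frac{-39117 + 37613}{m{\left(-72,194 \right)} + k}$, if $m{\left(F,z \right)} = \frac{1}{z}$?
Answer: $\frac{291776}{347647} \approx 0.83929$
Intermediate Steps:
$k = -1792$
$\frac{-39117 + 37613}{m{\left(-72,194 \right)} + k} = \frac{-39117 + 37613}{\frac{1}{194} - 1792} = - \frac{1504}{\frac{1}{194} - 1792} = - \frac{1504}{- \frac{347647}{194}} = \left(-1504\right) \left(- \frac{194}{347647}\right) = \frac{291776}{347647}$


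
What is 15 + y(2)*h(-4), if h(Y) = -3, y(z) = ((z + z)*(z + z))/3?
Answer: -1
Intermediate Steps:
y(z) = 4*z**2/3 (y(z) = ((2*z)*(2*z))*(1/3) = (4*z**2)*(1/3) = 4*z**2/3)
15 + y(2)*h(-4) = 15 + ((4/3)*2**2)*(-3) = 15 + ((4/3)*4)*(-3) = 15 + (16/3)*(-3) = 15 - 16 = -1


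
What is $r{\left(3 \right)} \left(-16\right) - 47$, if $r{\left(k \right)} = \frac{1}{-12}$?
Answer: $- \frac{137}{3} \approx -45.667$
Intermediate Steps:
$r{\left(k \right)} = - \frac{1}{12}$
$r{\left(3 \right)} \left(-16\right) - 47 = \left(- \frac{1}{12}\right) \left(-16\right) - 47 = \frac{4}{3} - 47 = - \frac{137}{3}$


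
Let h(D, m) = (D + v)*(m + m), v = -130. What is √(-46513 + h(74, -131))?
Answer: I*√31841 ≈ 178.44*I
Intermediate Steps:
h(D, m) = 2*m*(-130 + D) (h(D, m) = (D - 130)*(m + m) = (-130 + D)*(2*m) = 2*m*(-130 + D))
√(-46513 + h(74, -131)) = √(-46513 + 2*(-131)*(-130 + 74)) = √(-46513 + 2*(-131)*(-56)) = √(-46513 + 14672) = √(-31841) = I*√31841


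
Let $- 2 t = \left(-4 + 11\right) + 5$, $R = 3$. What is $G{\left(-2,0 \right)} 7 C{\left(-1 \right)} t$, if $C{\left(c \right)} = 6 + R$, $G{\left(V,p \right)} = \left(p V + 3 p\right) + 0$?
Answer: $0$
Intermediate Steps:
$G{\left(V,p \right)} = 3 p + V p$ ($G{\left(V,p \right)} = \left(V p + 3 p\right) + 0 = \left(3 p + V p\right) + 0 = 3 p + V p$)
$t = -6$ ($t = - \frac{\left(-4 + 11\right) + 5}{2} = - \frac{7 + 5}{2} = \left(- \frac{1}{2}\right) 12 = -6$)
$C{\left(c \right)} = 9$ ($C{\left(c \right)} = 6 + 3 = 9$)
$G{\left(-2,0 \right)} 7 C{\left(-1 \right)} t = 0 \left(3 - 2\right) 7 \cdot 9 \left(-6\right) = 0 \cdot 1 \cdot 7 \cdot 9 \left(-6\right) = 0 \cdot 7 \cdot 9 \left(-6\right) = 0 \cdot 9 \left(-6\right) = 0 \left(-6\right) = 0$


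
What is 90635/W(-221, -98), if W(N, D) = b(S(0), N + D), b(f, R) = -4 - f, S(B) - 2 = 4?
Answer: -18127/2 ≈ -9063.5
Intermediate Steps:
S(B) = 6 (S(B) = 2 + 4 = 6)
W(N, D) = -10 (W(N, D) = -4 - 1*6 = -4 - 6 = -10)
90635/W(-221, -98) = 90635/(-10) = 90635*(-⅒) = -18127/2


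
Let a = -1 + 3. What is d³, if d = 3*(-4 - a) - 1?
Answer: -6859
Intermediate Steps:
a = 2
d = -19 (d = 3*(-4 - 1*2) - 1 = 3*(-4 - 2) - 1 = 3*(-6) - 1 = -18 - 1 = -19)
d³ = (-19)³ = -6859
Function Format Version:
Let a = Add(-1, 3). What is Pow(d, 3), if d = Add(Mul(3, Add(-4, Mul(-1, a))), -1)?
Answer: -6859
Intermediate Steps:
a = 2
d = -19 (d = Add(Mul(3, Add(-4, Mul(-1, 2))), -1) = Add(Mul(3, Add(-4, -2)), -1) = Add(Mul(3, -6), -1) = Add(-18, -1) = -19)
Pow(d, 3) = Pow(-19, 3) = -6859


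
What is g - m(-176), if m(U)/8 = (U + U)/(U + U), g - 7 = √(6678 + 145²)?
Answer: -1 + √27703 ≈ 165.44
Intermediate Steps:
g = 7 + √27703 (g = 7 + √(6678 + 145²) = 7 + √(6678 + 21025) = 7 + √27703 ≈ 173.44)
m(U) = 8 (m(U) = 8*((U + U)/(U + U)) = 8*((2*U)/((2*U))) = 8*((2*U)*(1/(2*U))) = 8*1 = 8)
g - m(-176) = (7 + √27703) - 1*8 = (7 + √27703) - 8 = -1 + √27703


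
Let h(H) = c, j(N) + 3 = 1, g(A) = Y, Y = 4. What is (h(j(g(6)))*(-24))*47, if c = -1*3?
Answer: 3384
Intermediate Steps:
g(A) = 4
j(N) = -2 (j(N) = -3 + 1 = -2)
c = -3
h(H) = -3
(h(j(g(6)))*(-24))*47 = -3*(-24)*47 = 72*47 = 3384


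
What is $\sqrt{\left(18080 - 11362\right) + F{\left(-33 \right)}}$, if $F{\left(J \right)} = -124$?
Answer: $\sqrt{6594} \approx 81.203$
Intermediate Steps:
$\sqrt{\left(18080 - 11362\right) + F{\left(-33 \right)}} = \sqrt{\left(18080 - 11362\right) - 124} = \sqrt{6718 - 124} = \sqrt{6594}$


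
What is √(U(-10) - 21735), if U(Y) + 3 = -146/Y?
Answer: I*√543085/5 ≈ 147.39*I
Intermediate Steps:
U(Y) = -3 - 146/Y
√(U(-10) - 21735) = √((-3 - 146/(-10)) - 21735) = √((-3 - 146*(-⅒)) - 21735) = √((-3 + 73/5) - 21735) = √(58/5 - 21735) = √(-108617/5) = I*√543085/5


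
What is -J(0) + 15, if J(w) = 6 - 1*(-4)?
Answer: 5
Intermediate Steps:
J(w) = 10 (J(w) = 6 + 4 = 10)
-J(0) + 15 = -1*10 + 15 = -10 + 15 = 5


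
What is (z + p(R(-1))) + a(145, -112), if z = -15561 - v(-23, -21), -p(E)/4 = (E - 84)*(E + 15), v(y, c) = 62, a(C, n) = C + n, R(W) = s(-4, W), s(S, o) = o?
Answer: -10830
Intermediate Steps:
R(W) = W
p(E) = -4*(-84 + E)*(15 + E) (p(E) = -4*(E - 84)*(E + 15) = -4*(-84 + E)*(15 + E))
z = -15623 (z = -15561 - 1*62 = -15561 - 62 = -15623)
(z + p(R(-1))) + a(145, -112) = (-15623 + (5040 - 4*(-1)² + 276*(-1))) + (145 - 112) = (-15623 + (5040 - 4*1 - 276)) + 33 = (-15623 + (5040 - 4 - 276)) + 33 = (-15623 + 4760) + 33 = -10863 + 33 = -10830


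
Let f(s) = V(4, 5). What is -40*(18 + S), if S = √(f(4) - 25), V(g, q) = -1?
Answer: -720 - 40*I*√26 ≈ -720.0 - 203.96*I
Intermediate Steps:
f(s) = -1
S = I*√26 (S = √(-1 - 25) = √(-26) = I*√26 ≈ 5.099*I)
-40*(18 + S) = -40*(18 + I*√26) = -720 - 40*I*√26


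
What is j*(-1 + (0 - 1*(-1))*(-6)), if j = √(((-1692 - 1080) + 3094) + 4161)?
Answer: -7*√4483 ≈ -468.69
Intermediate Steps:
j = √4483 (j = √((-2772 + 3094) + 4161) = √(322 + 4161) = √4483 ≈ 66.955)
j*(-1 + (0 - 1*(-1))*(-6)) = √4483*(-1 + (0 - 1*(-1))*(-6)) = √4483*(-1 + (0 + 1)*(-6)) = √4483*(-1 + 1*(-6)) = √4483*(-1 - 6) = √4483*(-7) = -7*√4483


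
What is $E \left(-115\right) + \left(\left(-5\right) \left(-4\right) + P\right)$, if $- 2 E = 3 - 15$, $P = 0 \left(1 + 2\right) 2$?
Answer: $-670$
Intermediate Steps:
$P = 0$ ($P = 0 \cdot 3 \cdot 2 = 0 \cdot 6 = 0$)
$E = 6$ ($E = - \frac{3 - 15}{2} = \left(- \frac{1}{2}\right) \left(-12\right) = 6$)
$E \left(-115\right) + \left(\left(-5\right) \left(-4\right) + P\right) = 6 \left(-115\right) + \left(\left(-5\right) \left(-4\right) + 0\right) = -690 + \left(20 + 0\right) = -690 + 20 = -670$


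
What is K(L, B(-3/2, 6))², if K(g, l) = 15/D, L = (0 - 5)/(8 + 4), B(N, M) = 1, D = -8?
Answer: 225/64 ≈ 3.5156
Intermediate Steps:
L = -5/12 ≈ -0.41667
K(g, l) = -15/8 (K(g, l) = 15/(-8) = 15*(-⅛) = -15/8)
K(L, B(-3/2, 6))² = (-15/8)² = 225/64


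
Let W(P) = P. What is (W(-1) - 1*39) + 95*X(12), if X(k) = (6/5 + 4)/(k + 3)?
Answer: -106/15 ≈ -7.0667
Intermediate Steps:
X(k) = 26/(5*(3 + k)) (X(k) = (6*(⅕) + 4)/(3 + k) = (6/5 + 4)/(3 + k) = 26/(5*(3 + k)))
(W(-1) - 1*39) + 95*X(12) = (-1 - 1*39) + 95*(26/(5*(3 + 12))) = (-1 - 39) + 95*((26/5)/15) = -40 + 95*((26/5)*(1/15)) = -40 + 95*(26/75) = -40 + 494/15 = -106/15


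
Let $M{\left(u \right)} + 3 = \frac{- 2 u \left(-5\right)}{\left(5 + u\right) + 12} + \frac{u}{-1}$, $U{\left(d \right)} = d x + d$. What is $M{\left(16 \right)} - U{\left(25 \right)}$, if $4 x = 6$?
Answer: $- \frac{5059}{66} \approx -76.651$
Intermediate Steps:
$x = \frac{3}{2}$ ($x = \frac{1}{4} \cdot 6 = \frac{3}{2} \approx 1.5$)
$U{\left(d \right)} = \frac{5 d}{2}$ ($U{\left(d \right)} = d \frac{3}{2} + d = \frac{3 d}{2} + d = \frac{5 d}{2}$)
$M{\left(u \right)} = -3 - u + \frac{10 u}{17 + u}$ ($M{\left(u \right)} = -3 + \left(\frac{- 2 u \left(-5\right)}{\left(5 + u\right) + 12} + \frac{u}{-1}\right) = -3 + \left(\frac{10 u}{17 + u} + u \left(-1\right)\right) = -3 - \left(u - \frac{10 u}{17 + u}\right) = -3 - u + \frac{10 u}{17 + u}$)
$M{\left(16 \right)} - U{\left(25 \right)} = \frac{-51 - 16^{2} - 160}{17 + 16} - \frac{5}{2} \cdot 25 = \frac{-51 - 256 - 160}{33} - \frac{125}{2} = \frac{1}{33} \left(-467\right) - \frac{125}{2} = - \frac{467}{33} - \frac{125}{2} = - \frac{5059}{66}$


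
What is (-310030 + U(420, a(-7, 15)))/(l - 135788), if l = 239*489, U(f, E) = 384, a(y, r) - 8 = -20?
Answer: 309646/18917 ≈ 16.369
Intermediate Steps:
a(y, r) = -12 (a(y, r) = 8 - 20 = -12)
l = 116871
(-310030 + U(420, a(-7, 15)))/(l - 135788) = (-310030 + 384)/(116871 - 135788) = -309646/(-18917) = -309646*(-1/18917) = 309646/18917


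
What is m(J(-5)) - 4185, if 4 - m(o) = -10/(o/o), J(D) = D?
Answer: -4171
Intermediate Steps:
m(o) = 14 (m(o) = 4 - (-10)/(o/o) = 4 - (-10)/1 = 4 - (-10) = 4 - 1*(-10) = 4 + 10 = 14)
m(J(-5)) - 4185 = 14 - 4185 = -4171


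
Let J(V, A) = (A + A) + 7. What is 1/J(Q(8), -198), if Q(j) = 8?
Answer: -1/389 ≈ -0.0025707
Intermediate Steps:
J(V, A) = 7 + 2*A (J(V, A) = 2*A + 7 = 7 + 2*A)
1/J(Q(8), -198) = 1/(7 + 2*(-198)) = 1/(7 - 396) = 1/(-389) = -1/389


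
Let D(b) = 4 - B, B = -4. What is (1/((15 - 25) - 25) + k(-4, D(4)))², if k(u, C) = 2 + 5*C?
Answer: 2157961/1225 ≈ 1761.6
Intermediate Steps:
D(b) = 8 (D(b) = 4 - 1*(-4) = 4 + 4 = 8)
(1/((15 - 25) - 25) + k(-4, D(4)))² = (1/((15 - 25) - 25) + (2 + 5*8))² = (1/(-10 - 25) + (2 + 40))² = (1/(-35) + 42)² = (-1/35 + 42)² = (1469/35)² = 2157961/1225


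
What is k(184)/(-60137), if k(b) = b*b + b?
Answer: -34040/60137 ≈ -0.56604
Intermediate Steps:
k(b) = b + b² (k(b) = b² + b = b + b²)
k(184)/(-60137) = (184*(1 + 184))/(-60137) = (184*185)*(-1/60137) = 34040*(-1/60137) = -34040/60137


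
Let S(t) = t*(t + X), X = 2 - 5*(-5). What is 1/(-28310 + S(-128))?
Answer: -1/15382 ≈ -6.5011e-5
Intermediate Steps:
X = 27 (X = 2 + 25 = 27)
S(t) = t*(27 + t) (S(t) = t*(t + 27) = t*(27 + t))
1/(-28310 + S(-128)) = 1/(-28310 - 128*(27 - 128)) = 1/(-28310 - 128*(-101)) = 1/(-28310 + 12928) = 1/(-15382) = -1/15382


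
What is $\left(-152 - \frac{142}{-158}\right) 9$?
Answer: $- \frac{107433}{79} \approx -1359.9$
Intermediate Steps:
$\left(-152 - \frac{142}{-158}\right) 9 = \left(-152 - - \frac{71}{79}\right) 9 = \left(-152 + \frac{71}{79}\right) 9 = \left(- \frac{11937}{79}\right) 9 = - \frac{107433}{79}$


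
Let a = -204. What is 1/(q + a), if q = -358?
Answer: -1/562 ≈ -0.0017794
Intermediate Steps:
1/(q + a) = 1/(-358 - 204) = 1/(-562) = -1/562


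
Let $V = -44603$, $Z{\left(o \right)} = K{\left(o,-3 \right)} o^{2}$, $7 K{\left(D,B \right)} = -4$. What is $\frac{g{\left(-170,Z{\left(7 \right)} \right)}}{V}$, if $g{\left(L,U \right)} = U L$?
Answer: $- \frac{4760}{44603} \approx -0.10672$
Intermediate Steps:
$K{\left(D,B \right)} = - \frac{4}{7}$ ($K{\left(D,B \right)} = \frac{1}{7} \left(-4\right) = - \frac{4}{7}$)
$Z{\left(o \right)} = - \frac{4 o^{2}}{7}$
$g{\left(L,U \right)} = L U$
$\frac{g{\left(-170,Z{\left(7 \right)} \right)}}{V} = \frac{\left(-170\right) \left(- \frac{4 \cdot 7^{2}}{7}\right)}{-44603} = - 170 \left(\left(- \frac{4}{7}\right) 49\right) \left(- \frac{1}{44603}\right) = \left(-170\right) \left(-28\right) \left(- \frac{1}{44603}\right) = 4760 \left(- \frac{1}{44603}\right) = - \frac{4760}{44603}$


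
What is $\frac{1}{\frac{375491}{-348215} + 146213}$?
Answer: $\frac{348215}{50913184304} \approx 6.8394 \cdot 10^{-6}$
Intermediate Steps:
$\frac{1}{\frac{375491}{-348215} + 146213} = \frac{1}{375491 \left(- \frac{1}{348215}\right) + 146213} = \frac{1}{- \frac{375491}{348215} + 146213} = \frac{1}{\frac{50913184304}{348215}} = \frac{348215}{50913184304}$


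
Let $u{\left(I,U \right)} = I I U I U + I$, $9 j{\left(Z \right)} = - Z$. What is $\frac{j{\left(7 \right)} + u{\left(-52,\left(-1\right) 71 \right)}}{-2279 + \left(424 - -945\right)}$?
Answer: $\frac{6379244827}{8190} \approx 7.7891 \cdot 10^{5}$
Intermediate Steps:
$j{\left(Z \right)} = - \frac{Z}{9}$ ($j{\left(Z \right)} = \frac{\left(-1\right) Z}{9} = - \frac{Z}{9}$)
$u{\left(I,U \right)} = I + I^{3} U^{2}$ ($u{\left(I,U \right)} = I^{2} U I U + I = U I^{2} I U + I = U I^{3} U + I = I^{3} U^{2} + I = I + I^{3} U^{2}$)
$\frac{j{\left(7 \right)} + u{\left(-52,\left(-1\right) 71 \right)}}{-2279 + \left(424 - -945\right)} = \frac{\left(- \frac{1}{9}\right) 7 + \left(-52 + \left(-52\right)^{3} \left(\left(-1\right) 71\right)^{2}\right)}{-2279 + \left(424 - -945\right)} = \frac{- \frac{7}{9} - \left(52 + 140608 \left(-71\right)^{2}\right)}{-2279 + \left(424 + 945\right)} = \frac{- \frac{7}{9} - 708804980}{-2279 + 1369} = \frac{- \frac{7}{9} - 708804980}{-910} = \left(- \frac{7}{9} - 708804980\right) \left(- \frac{1}{910}\right) = \left(- \frac{6379244827}{9}\right) \left(- \frac{1}{910}\right) = \frac{6379244827}{8190}$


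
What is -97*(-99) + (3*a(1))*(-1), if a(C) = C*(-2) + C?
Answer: 9606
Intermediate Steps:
a(C) = -C (a(C) = -2*C + C = -C)
-97*(-99) + (3*a(1))*(-1) = -97*(-99) + (3*(-1*1))*(-1) = 9603 + (3*(-1))*(-1) = 9603 - 3*(-1) = 9603 + 3 = 9606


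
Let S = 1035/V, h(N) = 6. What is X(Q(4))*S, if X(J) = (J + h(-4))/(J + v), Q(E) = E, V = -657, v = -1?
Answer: -1150/219 ≈ -5.2511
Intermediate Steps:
X(J) = (6 + J)/(-1 + J) (X(J) = (J + 6)/(J - 1) = (6 + J)/(-1 + J))
S = -115/73 (S = 1035/(-657) = 1035*(-1/657) = -115/73 ≈ -1.5753)
X(Q(4))*S = ((6 + 4)/(-1 + 4))*(-115/73) = (10/3)*(-115/73) = -1150/219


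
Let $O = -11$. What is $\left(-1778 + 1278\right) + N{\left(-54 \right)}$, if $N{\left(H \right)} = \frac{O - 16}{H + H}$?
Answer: $- \frac{1999}{4} \approx -499.75$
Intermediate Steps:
$N{\left(H \right)} = - \frac{27}{2 H}$ ($N{\left(H \right)} = \frac{-11 - 16}{H + H} = - \frac{27}{2 H}$)
$\left(-1778 + 1278\right) + N{\left(-54 \right)} = \left(-1778 + 1278\right) - \frac{27}{2 \left(-54\right)} = -500 - - \frac{1}{4} = -500 + \frac{1}{4} = - \frac{1999}{4}$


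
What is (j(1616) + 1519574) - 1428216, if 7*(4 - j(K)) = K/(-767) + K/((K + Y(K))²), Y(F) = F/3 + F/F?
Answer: 2930678069566574/32077542263 ≈ 91362.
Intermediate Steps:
Y(F) = 1 + F/3 (Y(F) = F*(⅓) + 1 = F/3 + 1 = 1 + F/3)
j(K) = 4 + K/5369 - K/(7*(1 + 4*K/3)²) (j(K) = 4 - (K/(-767) + K/((K + (1 + K/3))²))/7 = 4 - (K*(-1/767) + K/((1 + 4*K/3)²))/7 = 4 - (-K/767 + K/(1 + 4*K/3)²)/7 = 4 + (K/5369 - K/(7*(1 + 4*K/3)²)) = 4 + K/5369 - K/(7*(1 + 4*K/3)²))
(j(1616) + 1519574) - 1428216 = ((4 + (1/5369)*1616 - 9/7*1616/(3 + 4*1616)²) + 1519574) - 1428216 = ((4 + 1616/5369 - 9/7*1616/(3 + 6464)²) + 1519574) - 1428216 = ((4 + 1616/5369 - 9/7*1616/6467²) + 1519574) - 1428216 = ((4 + 1616/5369 - 9/7*1616*1/41822089) + 1519574) - 1428216 = ((4 + 1616/5369 - 14544/292754623) + 1519574) - 1428216 = (137963503420/32077542263 + 1519574) - 1428216 = 48744337170259382/32077542263 - 1428216 = 2930678069566574/32077542263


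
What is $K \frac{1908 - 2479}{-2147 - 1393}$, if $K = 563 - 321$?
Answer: $\frac{69091}{1770} \approx 39.034$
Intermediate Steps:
$K = 242$ ($K = 563 - 321 = 242$)
$K \frac{1908 - 2479}{-2147 - 1393} = 242 \frac{1908 - 2479}{-2147 - 1393} = 242 \left(- \frac{571}{-3540}\right) = 242 \left(\left(-571\right) \left(- \frac{1}{3540}\right)\right) = 242 \cdot \frac{571}{3540} = \frac{69091}{1770}$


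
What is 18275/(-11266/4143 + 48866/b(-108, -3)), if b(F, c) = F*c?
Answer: 4088519550/33133609 ≈ 123.39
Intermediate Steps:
18275/(-11266/4143 + 48866/b(-108, -3)) = 18275/(-11266/4143 + 48866/((-108*(-3)))) = 18275/(-11266*1/4143 + 48866/324) = 18275/(-11266/4143 + 48866*(1/324)) = 18275/(-11266/4143 + 24433/162) = 18275/(33133609/223722) = 18275*(223722/33133609) = 4088519550/33133609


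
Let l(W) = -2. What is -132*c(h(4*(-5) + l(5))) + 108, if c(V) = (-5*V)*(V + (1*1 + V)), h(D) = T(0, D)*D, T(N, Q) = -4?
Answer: 10280268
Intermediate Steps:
h(D) = -4*D
c(V) = -5*V*(1 + 2*V) (c(V) = (-5*V)*(V + (1 + V)) = (-5*V)*(1 + 2*V) = -5*V*(1 + 2*V))
-132*c(h(4*(-5) + l(5))) + 108 = -(-660)*(-4*(4*(-5) - 2))*(1 + 2*(-4*(4*(-5) - 2))) + 108 = -(-660)*(-4*(-20 - 2))*(1 + 2*(-4*(-20 - 2))) + 108 = -(-660)*(-4*(-22))*(1 + 2*(-4*(-22))) + 108 = -(-660)*88*(1 + 2*88) + 108 = -(-660)*88*(1 + 176) + 108 = -(-660)*88*177 + 108 = -132*(-77880) + 108 = 10280160 + 108 = 10280268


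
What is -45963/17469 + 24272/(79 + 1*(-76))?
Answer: 5232959/647 ≈ 8088.0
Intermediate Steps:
-45963/17469 + 24272/(79 + 1*(-76)) = -45963*1/17469 + 24272/(79 - 76) = -5107/1941 + 24272/3 = 5232959/647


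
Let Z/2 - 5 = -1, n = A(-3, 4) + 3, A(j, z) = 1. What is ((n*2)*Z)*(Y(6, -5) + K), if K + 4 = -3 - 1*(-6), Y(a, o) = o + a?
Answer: 0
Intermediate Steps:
Y(a, o) = a + o
n = 4 (n = 1 + 3 = 4)
Z = 8 (Z = 10 + 2*(-1) = 10 - 2 = 8)
K = -1 (K = -4 + (-3 - 1*(-6)) = -4 + (-3 + 6) = -4 + 3 = -1)
((n*2)*Z)*(Y(6, -5) + K) = ((4*2)*8)*((6 - 5) - 1) = (8*8)*(1 - 1) = 64*0 = 0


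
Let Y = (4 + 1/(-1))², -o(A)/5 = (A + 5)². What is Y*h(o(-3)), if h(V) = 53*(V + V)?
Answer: -19080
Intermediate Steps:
o(A) = -5*(5 + A)² (o(A) = -5*(A + 5)² = -5*(5 + A)²)
h(V) = 106*V (h(V) = 53*(2*V) = 106*V)
Y = 9 (Y = (4 + 1*(-1))² = (4 - 1)² = 3² = 9)
Y*h(o(-3)) = 9*(106*(-5*(5 - 3)²)) = 9*(106*(-5*2²)) = 9*(106*(-5*4)) = 9*(106*(-20)) = 9*(-2120) = -19080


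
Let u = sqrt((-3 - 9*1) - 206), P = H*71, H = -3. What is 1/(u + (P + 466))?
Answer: 253/64227 - I*sqrt(218)/64227 ≈ 0.0039392 - 0.00022989*I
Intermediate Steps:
P = -213 (P = -3*71 = -213)
u = I*sqrt(218) (u = sqrt((-3 - 9) - 206) = sqrt(-12 - 206) = sqrt(-218) = I*sqrt(218) ≈ 14.765*I)
1/(u + (P + 466)) = 1/(I*sqrt(218) + (-213 + 466)) = 1/(I*sqrt(218) + 253) = 1/(253 + I*sqrt(218))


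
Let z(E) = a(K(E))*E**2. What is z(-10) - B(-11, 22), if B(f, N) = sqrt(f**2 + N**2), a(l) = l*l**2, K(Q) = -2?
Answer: -800 - 11*sqrt(5) ≈ -824.60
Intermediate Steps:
a(l) = l**3
B(f, N) = sqrt(N**2 + f**2)
z(E) = -8*E**2 (z(E) = (-2)**3*E**2 = -8*E**2)
z(-10) - B(-11, 22) = -8*(-10)**2 - sqrt(22**2 + (-11)**2) = -8*100 - sqrt(484 + 121) = -800 - sqrt(605) = -800 - 11*sqrt(5)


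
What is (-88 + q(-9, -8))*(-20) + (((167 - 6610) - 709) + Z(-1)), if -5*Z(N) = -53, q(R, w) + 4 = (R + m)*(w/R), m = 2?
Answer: -232963/45 ≈ -5177.0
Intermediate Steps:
q(R, w) = -4 + w*(2 + R)/R (q(R, w) = -4 + (R + 2)*(w/R) = -4 + (2 + R)*(w/R) = -4 + w*(2 + R)/R)
Z(N) = 53/5 (Z(N) = -⅕*(-53) = 53/5)
(-88 + q(-9, -8))*(-20) + (((167 - 6610) - 709) + Z(-1)) = (-88 + (-4 - 8 + 2*(-8)/(-9)))*(-20) + (((167 - 6610) - 709) + 53/5) = (-88 + (-4 - 8 + 2*(-8)*(-⅑)))*(-20) + ((-6443 - 709) + 53/5) = (-88 + (-4 - 8 + 16/9))*(-20) + (-7152 + 53/5) = (-88 - 92/9)*(-20) - 35707/5 = -884/9*(-20) - 35707/5 = 17680/9 - 35707/5 = -232963/45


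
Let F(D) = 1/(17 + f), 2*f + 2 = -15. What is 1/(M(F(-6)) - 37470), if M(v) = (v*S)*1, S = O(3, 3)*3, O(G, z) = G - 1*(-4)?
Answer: -17/636948 ≈ -2.6690e-5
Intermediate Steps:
O(G, z) = 4 + G (O(G, z) = G + 4 = 4 + G)
f = -17/2 (f = -1 + (½)*(-15) = -1 - 15/2 = -17/2 ≈ -8.5000)
F(D) = 2/17 (F(D) = 1/(17 - 17/2) = 1/(17/2) = 2/17)
S = 21 (S = (4 + 3)*3 = 7*3 = 21)
M(v) = 21*v (M(v) = (v*21)*1 = (21*v)*1 = 21*v)
1/(M(F(-6)) - 37470) = 1/(21*(2/17) - 37470) = 1/(42/17 - 37470) = 1/(-636948/17) = -17/636948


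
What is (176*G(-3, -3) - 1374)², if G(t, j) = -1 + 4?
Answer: 715716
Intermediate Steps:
G(t, j) = 3
(176*G(-3, -3) - 1374)² = (176*3 - 1374)² = (528 - 1374)² = (-846)² = 715716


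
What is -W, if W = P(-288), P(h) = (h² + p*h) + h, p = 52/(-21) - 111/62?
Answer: -18202992/217 ≈ -83885.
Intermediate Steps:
p = -5555/1302 (p = 52*(-1/21) - 111*1/62 = -52/21 - 111/62 = -5555/1302 ≈ -4.2665)
P(h) = h² - 4253*h/1302 (P(h) = (h² - 5555*h/1302) + h = h² - 4253*h/1302)
W = 18202992/217 (W = (1/1302)*(-288)*(-4253 + 1302*(-288)) = (1/1302)*(-288)*(-4253 - 374976) = (1/1302)*(-288)*(-379229) = 18202992/217 ≈ 83885.)
-W = -1*18202992/217 = -18202992/217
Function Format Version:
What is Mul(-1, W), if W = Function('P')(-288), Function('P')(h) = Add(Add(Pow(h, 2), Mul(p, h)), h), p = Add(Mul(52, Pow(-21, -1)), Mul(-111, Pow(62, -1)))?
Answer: Rational(-18202992, 217) ≈ -83885.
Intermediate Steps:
p = Rational(-5555, 1302) (p = Add(Mul(52, Rational(-1, 21)), Mul(-111, Rational(1, 62))) = Add(Rational(-52, 21), Rational(-111, 62)) = Rational(-5555, 1302) ≈ -4.2665)
Function('P')(h) = Add(Pow(h, 2), Mul(Rational(-4253, 1302), h)) (Function('P')(h) = Add(Add(Pow(h, 2), Mul(Rational(-5555, 1302), h)), h) = Add(Pow(h, 2), Mul(Rational(-4253, 1302), h)))
W = Rational(18202992, 217) (W = Mul(Rational(1, 1302), -288, Add(-4253, Mul(1302, -288))) = Mul(Rational(1, 1302), -288, Add(-4253, -374976)) = Mul(Rational(1, 1302), -288, -379229) = Rational(18202992, 217) ≈ 83885.)
Mul(-1, W) = Mul(-1, Rational(18202992, 217)) = Rational(-18202992, 217)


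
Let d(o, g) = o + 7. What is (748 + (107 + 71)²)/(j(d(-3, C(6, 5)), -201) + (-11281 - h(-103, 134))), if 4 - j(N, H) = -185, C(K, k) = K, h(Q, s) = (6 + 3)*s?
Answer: -16216/6149 ≈ -2.6372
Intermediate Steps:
h(Q, s) = 9*s
d(o, g) = 7 + o
j(N, H) = 189 (j(N, H) = 4 - 1*(-185) = 4 + 185 = 189)
(748 + (107 + 71)²)/(j(d(-3, C(6, 5)), -201) + (-11281 - h(-103, 134))) = (748 + (107 + 71)²)/(189 + (-11281 - 9*134)) = (748 + 178²)/(189 + (-11281 - 1*1206)) = (748 + 31684)/(189 + (-11281 - 1206)) = 32432/(189 - 12487) = 32432/(-12298) = 32432*(-1/12298) = -16216/6149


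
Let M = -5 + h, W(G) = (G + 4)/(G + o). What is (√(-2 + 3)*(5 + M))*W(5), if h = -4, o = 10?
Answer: -12/5 ≈ -2.4000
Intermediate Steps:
W(G) = (4 + G)/(10 + G) (W(G) = (G + 4)/(G + 10) = (4 + G)/(10 + G))
M = -9 (M = -5 - 4 = -9)
(√(-2 + 3)*(5 + M))*W(5) = (√(-2 + 3)*(5 - 9))*((4 + 5)/(10 + 5)) = (√1*(-4))*(9/15) = (1*(-4))*((1/15)*9) = -4*⅗ = -12/5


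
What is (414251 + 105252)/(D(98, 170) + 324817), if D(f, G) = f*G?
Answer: 519503/341477 ≈ 1.5213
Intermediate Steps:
D(f, G) = G*f
(414251 + 105252)/(D(98, 170) + 324817) = (414251 + 105252)/(170*98 + 324817) = 519503/(16660 + 324817) = 519503/341477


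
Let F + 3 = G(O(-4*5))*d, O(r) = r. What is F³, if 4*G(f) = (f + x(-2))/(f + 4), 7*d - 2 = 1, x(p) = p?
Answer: -260917119/11239424 ≈ -23.214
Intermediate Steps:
d = 3/7 (d = 2/7 + (⅐)*1 = 2/7 + ⅐ = 3/7 ≈ 0.42857)
G(f) = (-2 + f)/(4*(4 + f)) (G(f) = ((f - 2)/(f + 4))/4 = ((-2 + f)/(4 + f))/4 = (-2 + f)/(4*(4 + f)))
F = -639/224 (F = -3 + ((-2 - 4*5)/(4*(4 - 4*5)))*(3/7) = -3 + ((-2 - 20)/(4*(4 - 20)))*(3/7) = -3 + ((¼)*(-22)/(-16))*(3/7) = -3 + ((¼)*(-1/16)*(-22))*(3/7) = -3 + (11/32)*(3/7) = -3 + 33/224 = -639/224 ≈ -2.8527)
F³ = (-639/224)³ = -260917119/11239424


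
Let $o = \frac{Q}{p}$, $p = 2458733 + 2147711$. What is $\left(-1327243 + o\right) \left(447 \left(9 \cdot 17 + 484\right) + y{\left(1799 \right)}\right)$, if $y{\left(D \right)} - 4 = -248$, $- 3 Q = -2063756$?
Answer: $- \frac{1304524055640062600}{3454833} \approx -3.7759 \cdot 10^{11}$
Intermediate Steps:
$Q = \frac{2063756}{3}$ ($Q = \left(- \frac{1}{3}\right) \left(-2063756\right) = \frac{2063756}{3} \approx 6.8792 \cdot 10^{5}$)
$p = 4606444$
$y{\left(D \right)} = -244$ ($y{\left(D \right)} = 4 - 248 = -244$)
$o = \frac{515939}{3454833}$ ($o = \frac{2063756}{3 \cdot 4606444} = \frac{2063756}{3} \cdot \frac{1}{4606444} = \frac{515939}{3454833} \approx 0.14934$)
$\left(-1327243 + o\right) \left(447 \left(9 \cdot 17 + 484\right) + y{\left(1799 \right)}\right) = \left(-1327243 + \frac{515939}{3454833}\right) \left(447 \left(9 \cdot 17 + 484\right) - 244\right) = - \frac{4585402399480 \left(447 \left(153 + 484\right) - 244\right)}{3454833} = - \frac{4585402399480 \left(447 \cdot 637 - 244\right)}{3454833} = - \frac{4585402399480 \left(284739 - 244\right)}{3454833} = \left(- \frac{4585402399480}{3454833}\right) 284495 = - \frac{1304524055640062600}{3454833}$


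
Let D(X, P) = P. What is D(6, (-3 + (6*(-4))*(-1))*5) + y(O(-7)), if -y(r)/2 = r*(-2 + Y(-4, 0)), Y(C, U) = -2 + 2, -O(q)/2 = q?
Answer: 161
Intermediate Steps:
O(q) = -2*q
Y(C, U) = 0
y(r) = 4*r (y(r) = -2*r*(-2 + 0) = -2*r*(-2) = -(-4)*r = 4*r)
D(6, (-3 + (6*(-4))*(-1))*5) + y(O(-7)) = (-3 + (6*(-4))*(-1))*5 + 4*(-2*(-7)) = (-3 - 24*(-1))*5 + 4*14 = (-3 + 24)*5 + 56 = 21*5 + 56 = 105 + 56 = 161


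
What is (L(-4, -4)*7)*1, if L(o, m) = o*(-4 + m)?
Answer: 224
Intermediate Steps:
(L(-4, -4)*7)*1 = (-4*(-4 - 4)*7)*1 = (-4*(-8)*7)*1 = (32*7)*1 = 224*1 = 224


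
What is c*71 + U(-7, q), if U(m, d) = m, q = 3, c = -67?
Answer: -4764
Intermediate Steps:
c*71 + U(-7, q) = -67*71 - 7 = -4757 - 7 = -4764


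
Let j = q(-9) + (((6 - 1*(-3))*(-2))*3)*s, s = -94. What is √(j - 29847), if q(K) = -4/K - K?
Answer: I*√222854/3 ≈ 157.36*I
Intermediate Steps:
q(K) = -K - 4/K
j = 45769/9 (j = (-1*(-9) - 4/(-9)) + (((6 - 1*(-3))*(-2))*3)*(-94) = (9 - 4*(-⅑)) + (((6 + 3)*(-2))*3)*(-94) = (9 + 4/9) + ((9*(-2))*3)*(-94) = 85/9 - 18*3*(-94) = 85/9 - 54*(-94) = 85/9 + 5076 = 45769/9 ≈ 5085.4)
√(j - 29847) = √(45769/9 - 29847) = √(-222854/9) = I*√222854/3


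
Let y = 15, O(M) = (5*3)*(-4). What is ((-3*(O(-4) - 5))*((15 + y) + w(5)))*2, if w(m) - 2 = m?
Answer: 14430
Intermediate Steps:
w(m) = 2 + m
O(M) = -60 (O(M) = 15*(-4) = -60)
((-3*(O(-4) - 5))*((15 + y) + w(5)))*2 = ((-3*(-60 - 5))*((15 + 15) + (2 + 5)))*2 = ((-3*(-65))*(30 + 7))*2 = (195*37)*2 = 7215*2 = 14430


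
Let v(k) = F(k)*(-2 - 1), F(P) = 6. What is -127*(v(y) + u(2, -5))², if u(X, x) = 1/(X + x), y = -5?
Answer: -384175/9 ≈ -42686.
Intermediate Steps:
v(k) = -18 (v(k) = 6*(-2 - 1) = 6*(-3) = -18)
-127*(v(y) + u(2, -5))² = -127*(-18 + 1/(2 - 5))² = -127*(-18 + 1/(-3))² = -127*(-18 - ⅓)² = -127*(-55/3)² = -127*3025/9 = -384175/9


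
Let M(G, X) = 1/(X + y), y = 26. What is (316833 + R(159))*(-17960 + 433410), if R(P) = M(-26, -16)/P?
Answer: 20928894947695/159 ≈ 1.3163e+11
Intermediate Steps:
M(G, X) = 1/(26 + X) (M(G, X) = 1/(X + 26) = 1/(26 + X))
R(P) = 1/(10*P) (R(P) = 1/((26 - 16)*P) = 1/(10*P))
(316833 + R(159))*(-17960 + 433410) = (316833 + (⅒)/159)*(-17960 + 433410) = (316833 + (⅒)*(1/159))*415450 = (316833 + 1/1590)*415450 = (503764471/1590)*415450 = 20928894947695/159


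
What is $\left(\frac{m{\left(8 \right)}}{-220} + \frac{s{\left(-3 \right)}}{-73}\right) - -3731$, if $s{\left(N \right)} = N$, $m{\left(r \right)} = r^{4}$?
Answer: $\frac{14905378}{4015} \approx 3712.4$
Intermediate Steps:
$\left(\frac{m{\left(8 \right)}}{-220} + \frac{s{\left(-3 \right)}}{-73}\right) - -3731 = \left(\frac{8^{4}}{-220} - \frac{3}{-73}\right) - -3731 = \left(4096 \left(- \frac{1}{220}\right) - - \frac{3}{73}\right) + 3731 = \left(- \frac{1024}{55} + \frac{3}{73}\right) + 3731 = - \frac{74587}{4015} + 3731 = \frac{14905378}{4015}$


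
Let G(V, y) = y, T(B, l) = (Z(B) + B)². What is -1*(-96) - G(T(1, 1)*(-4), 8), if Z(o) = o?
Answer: 88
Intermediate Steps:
T(B, l) = 4*B² (T(B, l) = (B + B)² = (2*B)² = 4*B²)
-1*(-96) - G(T(1, 1)*(-4), 8) = -1*(-96) - 1*8 = 96 - 8 = 88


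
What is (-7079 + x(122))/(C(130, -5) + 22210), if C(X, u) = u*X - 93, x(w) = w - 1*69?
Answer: -7026/21467 ≈ -0.32729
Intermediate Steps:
x(w) = -69 + w (x(w) = w - 69 = -69 + w)
C(X, u) = -93 + X*u (C(X, u) = X*u - 93 = -93 + X*u)
(-7079 + x(122))/(C(130, -5) + 22210) = (-7079 + (-69 + 122))/((-93 + 130*(-5)) + 22210) = (-7079 + 53)/((-93 - 650) + 22210) = -7026/(-743 + 22210) = -7026/21467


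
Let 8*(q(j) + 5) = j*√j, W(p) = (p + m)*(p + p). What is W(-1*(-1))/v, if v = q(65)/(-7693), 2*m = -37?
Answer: 3446464/10921 + 5600504*√65/10921 ≈ 4450.1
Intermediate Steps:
m = -37/2 (m = (½)*(-37) = -37/2 ≈ -18.500)
W(p) = 2*p*(-37/2 + p) (W(p) = (p - 37/2)*(p + p) = (-37/2 + p)*(2*p) = 2*p*(-37/2 + p))
q(j) = -5 + j^(3/2)/8 (q(j) = -5 + (j*√j)/8 = -5 + j^(3/2)/8)
v = 5/7693 - 65*√65/61544 (v = (-5 + 65^(3/2)/8)/(-7693) = (-5 + (65*√65)/8)*(-1/7693) = (-5 + 65*√65/8)*(-1/7693) = 5/7693 - 65*√65/61544 ≈ -0.0078651)
W(-1*(-1))/v = ((-1*(-1))*(-37 + 2*(-1*(-1))))/(5/7693 - 65*√65/61544) = (1*(-37 + 2*1))/(5/7693 - 65*√65/61544) = (1*(-37 + 2))/(5/7693 - 65*√65/61544) = (1*(-35))/(5/7693 - 65*√65/61544) = -35/(5/7693 - 65*√65/61544)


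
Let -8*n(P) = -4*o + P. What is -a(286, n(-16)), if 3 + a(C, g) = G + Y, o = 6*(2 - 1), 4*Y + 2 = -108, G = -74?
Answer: 209/2 ≈ 104.50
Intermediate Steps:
Y = -55/2 (Y = -1/2 + (1/4)*(-108) = -1/2 - 27 = -55/2 ≈ -27.500)
o = 6 (o = 6*1 = 6)
n(P) = 3 - P/8 (n(P) = -(-4*6 + P)/8 = -(-24 + P)/8 = 3 - P/8)
a(C, g) = -209/2 (a(C, g) = -3 + (-74 - 55/2) = -3 - 203/2 = -209/2)
-a(286, n(-16)) = -1*(-209/2) = 209/2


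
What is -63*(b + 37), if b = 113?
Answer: -9450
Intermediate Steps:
-63*(b + 37) = -63*(113 + 37) = -63*150 = -9450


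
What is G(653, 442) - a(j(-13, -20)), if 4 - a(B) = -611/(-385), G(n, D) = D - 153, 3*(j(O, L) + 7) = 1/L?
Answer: 110336/385 ≈ 286.59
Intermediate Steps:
j(O, L) = -7 + 1/(3*L)
G(n, D) = -153 + D
a(B) = 929/385 (a(B) = 4 - (-611)/(-385) = 4 - (-611)*(-1)/385 = 4 - 1*611/385 = 4 - 611/385 = 929/385)
G(653, 442) - a(j(-13, -20)) = (-153 + 442) - 1*929/385 = 289 - 929/385 = 110336/385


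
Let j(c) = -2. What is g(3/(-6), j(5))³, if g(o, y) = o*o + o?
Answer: -1/64 ≈ -0.015625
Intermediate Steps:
g(o, y) = o + o² (g(o, y) = o² + o = o + o²)
g(3/(-6), j(5))³ = ((3/(-6))*(1 + 3/(-6)))³ = ((3*(-⅙))*(1 + 3*(-⅙)))³ = (-(1 - ½)/2)³ = (-½*½)³ = (-¼)³ = -1/64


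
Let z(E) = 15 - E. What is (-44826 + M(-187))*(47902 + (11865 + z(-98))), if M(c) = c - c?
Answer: -2684180880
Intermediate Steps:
M(c) = 0
(-44826 + M(-187))*(47902 + (11865 + z(-98))) = (-44826 + 0)*(47902 + (11865 + (15 - 1*(-98)))) = -44826*(47902 + (11865 + (15 + 98))) = -44826*(47902 + (11865 + 113)) = -44826*(47902 + 11978) = -44826*59880 = -2684180880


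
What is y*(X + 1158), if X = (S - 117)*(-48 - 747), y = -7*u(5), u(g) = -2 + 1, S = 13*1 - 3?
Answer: 603561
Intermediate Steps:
S = 10 (S = 13 - 3 = 10)
u(g) = -1
y = 7 (y = -7*(-1) = 7)
X = 85065 (X = (10 - 117)*(-48 - 747) = -107*(-795) = 85065)
y*(X + 1158) = 7*(85065 + 1158) = 7*86223 = 603561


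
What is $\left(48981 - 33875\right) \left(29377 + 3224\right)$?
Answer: $492470706$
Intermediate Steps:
$\left(48981 - 33875\right) \left(29377 + 3224\right) = 15106 \cdot 32601 = 492470706$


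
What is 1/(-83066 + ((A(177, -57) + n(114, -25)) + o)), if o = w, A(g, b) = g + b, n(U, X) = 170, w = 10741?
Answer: -1/72035 ≈ -1.3882e-5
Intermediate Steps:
A(g, b) = b + g
o = 10741
1/(-83066 + ((A(177, -57) + n(114, -25)) + o)) = 1/(-83066 + (((-57 + 177) + 170) + 10741)) = 1/(-83066 + ((120 + 170) + 10741)) = 1/(-83066 + (290 + 10741)) = 1/(-83066 + 11031) = 1/(-72035) = -1/72035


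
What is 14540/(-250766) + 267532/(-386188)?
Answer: -9087887879/12105352501 ≈ -0.75073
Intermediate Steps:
14540/(-250766) + 267532/(-386188) = 14540*(-1/250766) + 267532*(-1/386188) = -7270/125383 - 66883/96547 = -9087887879/12105352501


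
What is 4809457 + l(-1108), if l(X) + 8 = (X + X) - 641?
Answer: 4806592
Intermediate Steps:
l(X) = -649 + 2*X (l(X) = -8 + ((X + X) - 641) = -8 + (2*X - 641) = -8 + (-641 + 2*X) = -649 + 2*X)
4809457 + l(-1108) = 4809457 + (-649 + 2*(-1108)) = 4809457 + (-649 - 2216) = 4809457 - 2865 = 4806592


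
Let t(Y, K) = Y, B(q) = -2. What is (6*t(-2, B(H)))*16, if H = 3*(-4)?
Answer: -192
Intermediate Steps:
H = -12
(6*t(-2, B(H)))*16 = (6*(-2))*16 = -12*16 = -192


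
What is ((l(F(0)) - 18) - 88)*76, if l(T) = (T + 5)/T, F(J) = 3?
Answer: -23560/3 ≈ -7853.3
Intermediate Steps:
l(T) = (5 + T)/T
((l(F(0)) - 18) - 88)*76 = (((5 + 3)/3 - 18) - 88)*76 = (((1/3)*8 - 18) - 88)*76 = ((8/3 - 18) - 88)*76 = (-46/3 - 88)*76 = -310/3*76 = -23560/3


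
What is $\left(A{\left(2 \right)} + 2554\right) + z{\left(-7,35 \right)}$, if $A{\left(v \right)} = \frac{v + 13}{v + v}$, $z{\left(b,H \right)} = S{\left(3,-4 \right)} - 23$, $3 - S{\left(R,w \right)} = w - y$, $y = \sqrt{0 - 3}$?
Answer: $\frac{10167}{4} + i \sqrt{3} \approx 2541.8 + 1.732 i$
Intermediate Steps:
$y = i \sqrt{3}$ ($y = \sqrt{-3} = i \sqrt{3} \approx 1.732 i$)
$S{\left(R,w \right)} = 3 - w + i \sqrt{3}$ ($S{\left(R,w \right)} = 3 - \left(w - i \sqrt{3}\right) = 3 - w + i \sqrt{3}$)
$z{\left(b,H \right)} = -16 + i \sqrt{3}$ ($z{\left(b,H \right)} = \left(3 - -4 + i \sqrt{3}\right) - 23 = \left(3 + 4 + i \sqrt{3}\right) - 23 = \left(7 + i \sqrt{3}\right) - 23 = -16 + i \sqrt{3}$)
$A{\left(v \right)} = \frac{13 + v}{2 v}$
$\left(A{\left(2 \right)} + 2554\right) + z{\left(-7,35 \right)} = \left(\frac{13 + 2}{2 \cdot 2} + 2554\right) - \left(16 - i \sqrt{3}\right) = \left(\frac{1}{2} \cdot \frac{1}{2} \cdot 15 + 2554\right) - \left(16 - i \sqrt{3}\right) = \left(\frac{15}{4} + 2554\right) - \left(16 - i \sqrt{3}\right) = \frac{10231}{4} - \left(16 - i \sqrt{3}\right) = \frac{10167}{4} + i \sqrt{3}$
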